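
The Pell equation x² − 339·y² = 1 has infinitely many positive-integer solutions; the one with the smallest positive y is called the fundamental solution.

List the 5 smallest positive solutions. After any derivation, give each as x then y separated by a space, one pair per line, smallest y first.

d=339: √d = [18; 2,2,2,1,17,1,2,2,2,36] (ℓ=10, even), read p_9/q_9
k=0  a_k=18  p_k/q_k = 18/1
k=1  a_k=2  p_k/q_k = 37/2
…
k=3  a_k=2  p_k/q_k = 221/12
…
k=5  a_k=17  p_k/q_k = 5542/301
…
k=7  a_k=2  p_k/q_k = 17252/937
k=8  a_k=2  p_k/q_k = 40359/2192
k=9  a_k=2  p_k/q_k = 97970/5321
→ (97970, 5321).  Check: 97970²=9598120900, 339·5321²=9598120899, difference 1.
(97970+5321√339)^2 = 19196241799 + 1042596740√339
(97970+5321√339)^3 = 3761311617998090 + 204286405230279√339
(97970+5321√339)^4 = 736991398411349512801 + 40027878239778270520√339
(97970+5321√339)^5 = 144406094600958511920229850 + 7843062462097867920458521√339

97970 5321
19196241799 1042596740
3761311617998090 204286405230279
736991398411349512801 40027878239778270520
144406094600958511920229850 7843062462097867920458521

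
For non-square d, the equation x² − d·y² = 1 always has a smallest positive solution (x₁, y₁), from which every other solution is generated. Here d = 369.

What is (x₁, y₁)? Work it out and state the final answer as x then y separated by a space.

√369 = [19; 4,1,3,2,7,4,7,2,3,1,4,38, …], period ℓ=12 (even) → k=11
step 0: (19, 1)  from 19·(1,0) + (0,1)
…
step 3: (365, 19)  from 3·(96,5) + (77,4)
…
step 6: (25414, 1323)  from 4·(6147,320) + (826,43)
step 7: (184045, 9581)  from 7·(25414,1323) + (6147,320)
…
step 9: (1364557, 71036)  from 3·(393504,20485) + (184045,9581)
step 10: (1758061, 91521)  from 1·(1364557,71036) + (393504,20485)
step 11: (8396801, 437120)  from 4·(1758061,91521) + (1364557,71036)
→ (8396801, 437120).  Check: 8396801²=70506267033601, 369·437120²=70506267033600, difference 1.

8396801 437120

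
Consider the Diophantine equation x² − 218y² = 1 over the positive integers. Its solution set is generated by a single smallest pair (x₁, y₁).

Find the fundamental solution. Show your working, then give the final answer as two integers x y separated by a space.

d=218: √d = [14; 1,3,3,1,28] (ℓ=5, odd), read p_9/q_9
a_0=14:  p_0=14·1+0=14,  q_0=14·0+1=1
a_1=1:  p_1=1·14+1=15,  q_1=1·1+0=1
a_2=3:  p_2=3·15+14=59,  q_2=3·1+1=4
a_3=3:  p_3=3·59+15=192,  q_3=3·4+1=13
a_4=1:  p_4=1·192+59=251,  q_4=1·13+4=17
a_5=28:  p_5=28·251+192=7220,  q_5=28·17+13=489
a_6=1:  p_6=1·7220+251=7471,  q_6=1·489+17=506
a_7=3:  p_7=3·7471+7220=29633,  q_7=3·506+489=2007
a_8=3:  p_8=3·29633+7471=96370,  q_8=3·2007+506=6527
a_9=1:  p_9=1·96370+29633=126003,  q_9=1·6527+2007=8534
fundamental: x₁=126003, y₁=8534  (since 15876756009 − 218·72829156 = 1)

126003 8534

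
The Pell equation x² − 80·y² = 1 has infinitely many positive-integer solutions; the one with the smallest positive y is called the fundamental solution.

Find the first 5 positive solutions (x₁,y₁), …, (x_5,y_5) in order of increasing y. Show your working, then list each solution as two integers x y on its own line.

9 1
161 18
2889 323
51841 5796
930249 104005

d=80: √d = [8; 1,16] (ℓ=2, even), read p_1/q_1
i=0: a=8 ⇒ p=8, q=1
i=1: a=1 ⇒ p=9, q=1
(x₁, y₁) = (9, 1);  9² − 80·1² = 1 ✓
k=2:  x_2 = 9·9+80·1·1 = 161,  y_2 = 9·1+1·9 = 18
k=3:  x_3 = 9·161+80·1·18 = 2889,  y_3 = 9·18+1·161 = 323
k=4:  x_4 = 9·2889+80·1·323 = 51841,  y_4 = 9·323+1·2889 = 5796
k=5:  x_5 = 9·51841+80·1·5796 = 930249,  y_5 = 9·5796+1·51841 = 104005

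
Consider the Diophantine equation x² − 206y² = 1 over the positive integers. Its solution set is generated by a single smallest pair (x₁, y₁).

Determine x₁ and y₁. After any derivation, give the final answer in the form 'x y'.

[14; 2,1,5,14,5,1,2,28] for √206; ℓ=8 ⇒ convergent index 7
a_0=14:  p_0=14·1+0=14,  q_0=14·0+1=1
a_1=2:  p_1=2·14+1=29,  q_1=2·1+0=2
a_2=1:  p_2=1·29+14=43,  q_2=1·2+1=3
…
a_4=14:  p_4=14·244+43=3459,  q_4=14·17+3=241
…
a_6=1:  p_6=1·17539+3459=20998,  q_6=1·1222+241=1463
a_7=2:  p_7=2·20998+17539=59535,  q_7=2·1463+1222=4148
fundamental: x₁=59535, y₁=4148  (since 3544416225 − 206·17205904 = 1)

59535 4148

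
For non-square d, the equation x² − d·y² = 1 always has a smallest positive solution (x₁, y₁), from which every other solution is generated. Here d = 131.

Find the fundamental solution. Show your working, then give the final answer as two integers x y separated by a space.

10610 927

√131 → a₀=11, period (2,4,11,4,2,22); ℓ=6 even so k=5
a_0=11:  p_0=11·1+0=11,  q_0=11·0+1=1
a_1=2:  p_1=2·11+1=23,  q_1=2·1+0=2
…
a_4=4:  p_4=4·1156+103=4727,  q_4=4·101+9=413
a_5=2:  p_5=2·4727+1156=10610,  q_5=2·413+101=927
(x₁, y₁) = (10610, 927);  10610² − 131·927² = 1 ✓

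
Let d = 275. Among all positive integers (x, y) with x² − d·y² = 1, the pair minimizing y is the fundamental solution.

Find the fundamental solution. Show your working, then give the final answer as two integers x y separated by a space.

199 12

√275 → a₀=16, period (1,1,2,1,1,32); ℓ=6 even so k=5
step 0: (16, 1)  from 16·(1,0) + (0,1)
step 1: (17, 1)  from 1·(16,1) + (1,0)
…
step 4: (116, 7)  from 1·(83,5) + (33,2)
step 5: (199, 12)  from 1·(116,7) + (83,5)
(x₁, y₁) = (199, 12);  199² − 275·12² = 1 ✓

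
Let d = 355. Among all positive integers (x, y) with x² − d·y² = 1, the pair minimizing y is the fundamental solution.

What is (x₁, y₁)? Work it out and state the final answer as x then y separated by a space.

954809 50676

d=355: √d = [18; 1,5,3,3,1,6,1,3,3,5,1,36] (ℓ=12, even), read p_11/q_11
i=0: a=18 ⇒ p=18, q=1
i=1: a=1 ⇒ p=19, q=1
i=2: a=5 ⇒ p=113, q=6
…
i=5: a=1 ⇒ p=1545, q=82
i=6: a=6 ⇒ p=10457, q=555
…
i=8: a=3 ⇒ p=46463, q=2466
i=9: a=3 ⇒ p=151391, q=8035
i=10: a=5 ⇒ p=803418, q=42641
i=11: a=1 ⇒ p=954809, q=50676
→ (954809, 50676).  Check: 954809²=911660226481, 355·50676²=911660226480, difference 1.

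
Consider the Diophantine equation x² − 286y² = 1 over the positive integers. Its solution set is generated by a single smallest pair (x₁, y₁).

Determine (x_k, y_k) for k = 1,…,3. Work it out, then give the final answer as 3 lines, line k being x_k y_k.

√286 → a₀=16, period (1,10,3,3,2,3,3,10,1,32); ℓ=10 even so k=9
a_0=16:  p_0=16·1+0=16,  q_0=16·0+1=1
a_1=1:  p_1=1·16+1=17,  q_1=1·1+0=1
a_2=10:  p_2=10·17+16=186,  q_2=10·1+1=11
a_3=3:  p_3=3·186+17=575,  q_3=3·11+1=34
a_4=3:  p_4=3·575+186=1911,  q_4=3·34+11=113
a_5=2:  p_5=2·1911+575=4397,  q_5=2·113+34=260
a_6=3:  p_6=3·4397+1911=15102,  q_6=3·260+113=893
a_7=3:  p_7=3·15102+4397=49703,  q_7=3·893+260=2939
a_8=10:  p_8=10·49703+15102=512132,  q_8=10·2939+893=30283
a_9=1:  p_9=1·512132+49703=561835,  q_9=1·30283+2939=33222
→ (561835, 33222).  Check: 561835²=315658567225, 286·33222²=315658567224, difference 1.
n=2: (561835,33222)∘(561835,33222) = (561835·561835+286·33222·33222, 561835·33222+33222·561835) = (631317134449,37330564740)
n=3: (631317134449,37330564740)∘(561835,33222) = (561835·631317134449+286·33222·37330564740, 561835·37330564740+33222·631317134449) = (709392124465745995,41947235681362578)

561835 33222
631317134449 37330564740
709392124465745995 41947235681362578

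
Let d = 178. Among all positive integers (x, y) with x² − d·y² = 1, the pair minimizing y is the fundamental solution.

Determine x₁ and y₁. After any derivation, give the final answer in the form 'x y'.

1601 120

√178 → a₀=13, period (2,1,12,1,2,26); ℓ=6 even so k=5
k=0  a_k=13  p_k/q_k = 13/1
…
k=2  a_k=1  p_k/q_k = 40/3
…
k=4  a_k=1  p_k/q_k = 547/41
k=5  a_k=2  p_k/q_k = 1601/120
(x₁, y₁) = (1601, 120);  1601² − 178·120² = 1 ✓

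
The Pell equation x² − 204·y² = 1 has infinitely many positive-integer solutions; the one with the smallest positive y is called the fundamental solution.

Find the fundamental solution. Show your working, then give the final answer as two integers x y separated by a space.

4999 350

d=204: √d = [14; 3,1,1,6,1,1,3,28] (ℓ=8, even), read p_7/q_7
i=0: a=14 ⇒ p=14, q=1
…
i=4: a=6 ⇒ p=657, q=46
…
i=6: a=1 ⇒ p=1414, q=99
i=7: a=3 ⇒ p=4999, q=350
→ (4999, 350).  Check: 4999²=24990001, 204·350²=24990000, difference 1.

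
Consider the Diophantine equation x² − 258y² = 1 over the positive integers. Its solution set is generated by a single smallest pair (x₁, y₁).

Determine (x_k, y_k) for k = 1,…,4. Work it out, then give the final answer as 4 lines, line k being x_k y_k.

257 16
132097 8224
67897601 4227120
34899234817 2172731456

[16; 16,32] for √258; ℓ=2 ⇒ convergent index 1
a_0=16:  p_0=16·1+0=16,  q_0=16·0+1=1
a_1=16:  p_1=16·16+1=257,  q_1=16·1+0=16
fundamental: x₁=257, y₁=16  (since 66049 − 258·256 = 1)
(257+16√258)^2 = 132097 + 8224√258
(257+16√258)^3 = 67897601 + 4227120√258
(257+16√258)^4 = 34899234817 + 2172731456√258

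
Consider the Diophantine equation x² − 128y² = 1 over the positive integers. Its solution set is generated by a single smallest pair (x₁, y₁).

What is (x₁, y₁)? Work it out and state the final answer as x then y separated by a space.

√128 = [11; 3,5,3,22, …], period ℓ=4 (even) → k=3
step 0: (11, 1)  from 11·(1,0) + (0,1)
…
step 2: (181, 16)  from 5·(34,3) + (11,1)
step 3: (577, 51)  from 3·(181,16) + (34,3)
→ (577, 51).  Check: 577²=332929, 128·51²=332928, difference 1.

577 51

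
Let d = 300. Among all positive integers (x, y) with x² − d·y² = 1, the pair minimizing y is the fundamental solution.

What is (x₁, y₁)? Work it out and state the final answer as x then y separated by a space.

1351 78

√300 → a₀=17, period (3,8,3,34); ℓ=4 even so k=3
a_0=17:  p_0=17·1+0=17,  q_0=17·0+1=1
a_1=3:  p_1=3·17+1=52,  q_1=3·1+0=3
a_2=8:  p_2=8·52+17=433,  q_2=8·3+1=25
a_3=3:  p_3=3·433+52=1351,  q_3=3·25+3=78
→ (1351, 78).  Check: 1351²=1825201, 300·78²=1825200, difference 1.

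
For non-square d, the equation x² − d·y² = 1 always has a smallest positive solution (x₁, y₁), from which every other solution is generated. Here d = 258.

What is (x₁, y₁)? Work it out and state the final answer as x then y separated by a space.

d=258: √d = [16; 16,32] (ℓ=2, even), read p_1/q_1
i=0: a=16 ⇒ p=16, q=1
i=1: a=16 ⇒ p=257, q=16
→ (257, 16).  Check: 257²=66049, 258·16²=66048, difference 1.

257 16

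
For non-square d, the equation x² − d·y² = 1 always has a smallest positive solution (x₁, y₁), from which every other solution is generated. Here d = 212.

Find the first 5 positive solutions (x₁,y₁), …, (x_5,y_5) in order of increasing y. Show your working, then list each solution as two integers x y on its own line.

√212 = [14; 1,1,3,1,1,…,1,1,28, …], period ℓ=14 (even) → k=13
i=0: a=14 ⇒ p=14, q=1
i=1: a=1 ⇒ p=15, q=1
i=2: a=1 ⇒ p=29, q=2
i=3: a=3 ⇒ p=102, q=7
i=4: a=1 ⇒ p=131, q=9
i=5: a=1 ⇒ p=233, q=16
…
i=7: a=6 ⇒ p=2417, q=166
…
i=9: a=1 ⇒ p=5198, q=357
…
i=12: a=1 ⇒ p=37114, q=2549
i=13: a=1 ⇒ p=66249, q=4550
(x₁, y₁) = (66249, 4550);  66249² − 212·4550² = 1 ✓
n=2: (66249,4550)∘(66249,4550) = (66249·66249+212·4550·4550, 66249·4550+4550·66249) = (8777860001,602865900)
n=3: (8777860001,602865900)∘(66249,4550) = (66249·8777860001+212·4550·602865900, 66249·602865900+4550·8777860001) = (1163048894346249,79878526013650)
n=4: (1163048894346249,79878526013650)∘(66249,4550) = (66249·1163048894346249+212·4550·79878526013650, 66249·79878526013650+4550·1163048894346249) = (154101652394311440001,10583744939153731800)
n=5: (154101652394311440001,10583744939153731800)∘(66249,4550) = (66249·154101652394311440001+212·4550·10583744939153731800, 66249·10583744939153731800+4550·154101652394311440001) = (20418160737778428282906249,1402325036868112630022750)

66249 4550
8777860001 602865900
1163048894346249 79878526013650
154101652394311440001 10583744939153731800
20418160737778428282906249 1402325036868112630022750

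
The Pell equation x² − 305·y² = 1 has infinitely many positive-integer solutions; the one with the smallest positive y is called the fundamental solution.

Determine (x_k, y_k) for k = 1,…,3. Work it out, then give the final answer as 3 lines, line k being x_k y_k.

√305 = [17; 2,6,2,34, …], period ℓ=4 (even) → k=3
step 0: (17, 1)  from 17·(1,0) + (0,1)
…
step 2: (227, 13)  from 6·(35,2) + (17,1)
step 3: (489, 28)  from 2·(227,13) + (35,2)
→ (489, 28).  Check: 489²=239121, 305·28²=239120, difference 1.
(x_2, y_2) = (489·489 + 305·28·28, 489·28 + 28·489) = (478241, 27384)
(x_3, y_3) = (489·478241 + 305·28·27384, 489·27384 + 28·478241) = (467719209, 26781524)

489 28
478241 27384
467719209 26781524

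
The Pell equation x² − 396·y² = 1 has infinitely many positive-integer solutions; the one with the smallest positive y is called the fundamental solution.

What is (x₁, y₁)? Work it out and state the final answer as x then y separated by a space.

[19; 1,8,1,38] for √396; ℓ=4 ⇒ convergent index 3
k=0  a_k=19  p_k/q_k = 19/1
…
k=2  a_k=8  p_k/q_k = 179/9
k=3  a_k=1  p_k/q_k = 199/10
(x₁, y₁) = (199, 10);  199² − 396·10² = 1 ✓

199 10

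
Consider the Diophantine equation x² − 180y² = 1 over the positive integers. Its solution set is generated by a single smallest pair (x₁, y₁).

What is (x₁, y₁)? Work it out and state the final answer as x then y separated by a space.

161 12

[13; 2,2,2,26] for √180; ℓ=4 ⇒ convergent index 3
k=0  a_k=13  p_k/q_k = 13/1
…
k=2  a_k=2  p_k/q_k = 67/5
k=3  a_k=2  p_k/q_k = 161/12
fundamental: x₁=161, y₁=12  (since 25921 − 180·144 = 1)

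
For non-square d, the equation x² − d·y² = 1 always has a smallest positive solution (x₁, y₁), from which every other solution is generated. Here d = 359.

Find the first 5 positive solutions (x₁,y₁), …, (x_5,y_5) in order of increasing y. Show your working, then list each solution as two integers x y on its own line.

d=359: √d = [18; 1,17,1,36] (ℓ=4, even), read p_3/q_3
a_0=18:  p_0=18·1+0=18,  q_0=18·0+1=1
a_1=1:  p_1=1·18+1=19,  q_1=1·1+0=1
a_2=17:  p_2=17·19+18=341,  q_2=17·1+1=18
a_3=1:  p_3=1·341+19=360,  q_3=1·18+1=19
→ (360, 19).  Check: 360²=129600, 359·19²=129599, difference 1.
n=2: (360,19)∘(360,19) = (360·360+359·19·19, 360·19+19·360) = (259199,13680)
n=3: (259199,13680)∘(360,19) = (360·259199+359·19·13680, 360·13680+19·259199) = (186622920,9849581)
n=4: (186622920,9849581)∘(360,19) = (360·186622920+359·19·9849581, 360·9849581+19·186622920) = (134368243201,7091684640)
n=5: (134368243201,7091684640)∘(360,19) = (360·134368243201+359·19·7091684640, 360·7091684640+19·134368243201) = (96744948481800,5106003091219)

360 19
259199 13680
186622920 9849581
134368243201 7091684640
96744948481800 5106003091219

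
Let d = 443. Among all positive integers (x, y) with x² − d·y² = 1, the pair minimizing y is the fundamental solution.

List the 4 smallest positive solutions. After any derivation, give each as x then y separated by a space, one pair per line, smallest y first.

442 21
390727 18564
345402226 16410555
305335177057 14506912056

√443 = [21; 21,42, …], period ℓ=2 (even) → k=1
i=0: a=21 ⇒ p=21, q=1
i=1: a=21 ⇒ p=442, q=21
fundamental: x₁=442, y₁=21  (since 195364 − 443·441 = 1)
n=2: (442,21)∘(442,21) = (442·442+443·21·21, 442·21+21·442) = (390727,18564)
n=3: (390727,18564)∘(442,21) = (442·390727+443·21·18564, 442·18564+21·390727) = (345402226,16410555)
n=4: (345402226,16410555)∘(442,21) = (442·345402226+443·21·16410555, 442·16410555+21·345402226) = (305335177057,14506912056)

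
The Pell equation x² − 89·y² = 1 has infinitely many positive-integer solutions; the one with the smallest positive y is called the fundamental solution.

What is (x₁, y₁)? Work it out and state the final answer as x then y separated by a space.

√89 → a₀=9, period (2,3,3,2,18); ℓ=5 odd so k=9
step 0: (9, 1)  from 9·(1,0) + (0,1)
step 1: (19, 2)  from 2·(9,1) + (1,0)
step 2: (66, 7)  from 3·(19,2) + (9,1)
…
step 4: (500, 53)  from 2·(217,23) + (66,7)
step 5: (9217, 977)  from 18·(500,53) + (217,23)
step 6: (18934, 2007)  from 2·(9217,977) + (500,53)
…
step 8: (216991, 23001)  from 3·(66019,6998) + (18934,2007)
step 9: (500001, 53000)  from 2·(216991,23001) + (66019,6998)
(x₁, y₁) = (500001, 53000);  500001² − 89·53000² = 1 ✓

500001 53000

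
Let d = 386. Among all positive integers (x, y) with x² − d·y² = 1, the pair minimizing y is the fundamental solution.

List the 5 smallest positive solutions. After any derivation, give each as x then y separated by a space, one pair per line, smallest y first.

[19; 1,1,1,4,1,18,1,4,1,1,1,38] for √386; ℓ=12 ⇒ convergent index 11
i=0: a=19 ⇒ p=19, q=1
i=1: a=1 ⇒ p=20, q=1
i=2: a=1 ⇒ p=39, q=2
i=3: a=1 ⇒ p=59, q=3
i=4: a=4 ⇒ p=275, q=14
i=5: a=1 ⇒ p=334, q=17
…
i=7: a=1 ⇒ p=6621, q=337
i=8: a=4 ⇒ p=32771, q=1668
i=9: a=1 ⇒ p=39392, q=2005
i=10: a=1 ⇒ p=72163, q=3673
i=11: a=1 ⇒ p=111555, q=5678
(x₁, y₁) = (111555, 5678);  111555² − 386·5678² = 1 ✓
(x_2, y_2) = (111555·111555 + 386·5678·5678, 111555·5678 + 5678·111555) = (24889036049, 1266818580)
(x_3, y_3) = (111555·24889036049 + 386·5678·1266818580, 111555·1266818580 + 5678·24889036049) = (5552992832780835, 282639893378122)
(x_4, y_4) = (111555·5552992832780835 + 386·5678·282639893378122, 111555·282639893378122 + 5678·5552992832780835) = (1238928230896843060801, 63059786610325980840)
(x_5, y_5) = (111555·1238928230896843060801 + 386·5678·63059786610325980840, 111555·63059786610325980840 + 5678·1238928230896843060801) = (276417277589841662462530275, 14069268990347189691834278)

111555 5678
24889036049 1266818580
5552992832780835 282639893378122
1238928230896843060801 63059786610325980840
276417277589841662462530275 14069268990347189691834278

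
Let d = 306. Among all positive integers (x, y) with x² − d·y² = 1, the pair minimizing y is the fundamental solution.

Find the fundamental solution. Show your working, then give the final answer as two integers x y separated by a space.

35 2

[17; 2,34] for √306; ℓ=2 ⇒ convergent index 1
k=0  a_k=17  p_k/q_k = 17/1
k=1  a_k=2  p_k/q_k = 35/2
fundamental: x₁=35, y₁=2  (since 1225 − 306·4 = 1)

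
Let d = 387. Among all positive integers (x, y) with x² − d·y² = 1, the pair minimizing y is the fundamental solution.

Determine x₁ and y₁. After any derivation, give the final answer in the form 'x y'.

d=387: √d = [19; 1,2,19,2,1,38] (ℓ=6, even), read p_5/q_5
i=0: a=19 ⇒ p=19, q=1
i=1: a=1 ⇒ p=20, q=1
i=2: a=2 ⇒ p=59, q=3
i=3: a=19 ⇒ p=1141, q=58
i=4: a=2 ⇒ p=2341, q=119
i=5: a=1 ⇒ p=3482, q=177
fundamental: x₁=3482, y₁=177  (since 12124324 − 387·31329 = 1)

3482 177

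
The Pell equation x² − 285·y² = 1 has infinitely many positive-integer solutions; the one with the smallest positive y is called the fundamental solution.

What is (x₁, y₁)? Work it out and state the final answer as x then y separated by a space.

√285 → a₀=16, period (1,7,2,7,1,32); ℓ=6 even so k=5
k=0  a_k=16  p_k/q_k = 16/1
k=1  a_k=1  p_k/q_k = 17/1
k=2  a_k=7  p_k/q_k = 135/8
k=3  a_k=2  p_k/q_k = 287/17
k=4  a_k=7  p_k/q_k = 2144/127
k=5  a_k=1  p_k/q_k = 2431/144
→ (2431, 144).  Check: 2431²=5909761, 285·144²=5909760, difference 1.

2431 144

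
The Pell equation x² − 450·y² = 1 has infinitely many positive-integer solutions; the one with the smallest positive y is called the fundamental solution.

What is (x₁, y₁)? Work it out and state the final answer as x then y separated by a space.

19601 924

√450 = [21; 4,1,2,4,2,1,4,42, …], period ℓ=8 (even) → k=7
k=0  a_k=21  p_k/q_k = 21/1
…
k=2  a_k=1  p_k/q_k = 106/5
k=3  a_k=2  p_k/q_k = 297/14
k=4  a_k=4  p_k/q_k = 1294/61
k=5  a_k=2  p_k/q_k = 2885/136
k=6  a_k=1  p_k/q_k = 4179/197
k=7  a_k=4  p_k/q_k = 19601/924
fundamental: x₁=19601, y₁=924  (since 384199201 − 450·853776 = 1)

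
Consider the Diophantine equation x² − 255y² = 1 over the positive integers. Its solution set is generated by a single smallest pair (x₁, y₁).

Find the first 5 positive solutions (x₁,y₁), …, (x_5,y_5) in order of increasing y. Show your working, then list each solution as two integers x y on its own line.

16 1
511 32
16336 1023
522241 32704
16695376 1045505

√255 → a₀=15, period (1,30); ℓ=2 even so k=1
i=0: a=15 ⇒ p=15, q=1
i=1: a=1 ⇒ p=16, q=1
(x₁, y₁) = (16, 1);  16² − 255·1² = 1 ✓
n=2: (16,1)∘(16,1) = (16·16+255·1·1, 16·1+1·16) = (511,32)
n=3: (511,32)∘(16,1) = (16·511+255·1·32, 16·32+1·511) = (16336,1023)
n=4: (16336,1023)∘(16,1) = (16·16336+255·1·1023, 16·1023+1·16336) = (522241,32704)
n=5: (522241,32704)∘(16,1) = (16·522241+255·1·32704, 16·32704+1·522241) = (16695376,1045505)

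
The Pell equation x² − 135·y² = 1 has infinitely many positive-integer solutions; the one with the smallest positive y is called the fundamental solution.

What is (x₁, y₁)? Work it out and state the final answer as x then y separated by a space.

244 21

√135 → a₀=11, period (1,1,1,1,1,1,1,22); ℓ=8 even so k=7
step 0: (11, 1)  from 11·(1,0) + (0,1)
step 1: (12, 1)  from 1·(11,1) + (1,0)
…
step 6: (151, 13)  from 1·(93,8) + (58,5)
step 7: (244, 21)  from 1·(151,13) + (93,8)
fundamental: x₁=244, y₁=21  (since 59536 − 135·441 = 1)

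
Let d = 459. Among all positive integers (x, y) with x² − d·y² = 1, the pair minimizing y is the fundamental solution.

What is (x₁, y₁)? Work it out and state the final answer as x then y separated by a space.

499850 23331

[21; 2,2,1,4,21,4,1,2,2,42] for √459; ℓ=10 ⇒ convergent index 9
i=0: a=21 ⇒ p=21, q=1
i=1: a=2 ⇒ p=43, q=2
…
i=8: a=2 ⇒ p=212079, q=9899
i=9: a=2 ⇒ p=499850, q=23331
fundamental: x₁=499850, y₁=23331  (since 249850022500 − 459·544335561 = 1)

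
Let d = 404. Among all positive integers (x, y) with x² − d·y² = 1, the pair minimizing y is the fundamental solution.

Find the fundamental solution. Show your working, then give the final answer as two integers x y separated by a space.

201 10

[20; 10,40] for √404; ℓ=2 ⇒ convergent index 1
k=0  a_k=20  p_k/q_k = 20/1
k=1  a_k=10  p_k/q_k = 201/10
→ (201, 10).  Check: 201²=40401, 404·10²=40400, difference 1.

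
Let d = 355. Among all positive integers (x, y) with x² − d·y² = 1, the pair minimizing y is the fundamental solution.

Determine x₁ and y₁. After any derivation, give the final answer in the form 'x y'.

954809 50676

√355 → a₀=18, period (1,5,3,3,1,6,1,3,3,5,1,36); ℓ=12 even so k=11
step 0: (18, 1)  from 18·(1,0) + (0,1)
step 1: (19, 1)  from 1·(18,1) + (1,0)
…
step 3: (358, 19)  from 3·(113,6) + (19,1)
step 4: (1187, 63)  from 3·(358,19) + (113,6)
step 5: (1545, 82)  from 1·(1187,63) + (358,19)
step 6: (10457, 555)  from 6·(1545,82) + (1187,63)
…
step 9: (151391, 8035)  from 3·(46463,2466) + (12002,637)
step 10: (803418, 42641)  from 5·(151391,8035) + (46463,2466)
step 11: (954809, 50676)  from 1·(803418,42641) + (151391,8035)
fundamental: x₁=954809, y₁=50676  (since 911660226481 − 355·2568056976 = 1)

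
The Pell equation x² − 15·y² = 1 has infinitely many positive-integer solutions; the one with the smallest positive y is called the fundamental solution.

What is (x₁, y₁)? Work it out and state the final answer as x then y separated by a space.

4 1

√15 = [3; 1,6, …], period ℓ=2 (even) → k=1
i=0: a=3 ⇒ p=3, q=1
i=1: a=1 ⇒ p=4, q=1
→ (4, 1).  Check: 4²=16, 15·1²=15, difference 1.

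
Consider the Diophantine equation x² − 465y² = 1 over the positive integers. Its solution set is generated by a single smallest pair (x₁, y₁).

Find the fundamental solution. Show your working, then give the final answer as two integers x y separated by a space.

√465 = [21; 1,1,3,2,2,2,3,1,1,42, …], period ℓ=10 (even) → k=9
k=0  a_k=21  p_k/q_k = 21/1
k=1  a_k=1  p_k/q_k = 22/1
k=2  a_k=1  p_k/q_k = 43/2
k=3  a_k=3  p_k/q_k = 151/7
…
k=5  a_k=2  p_k/q_k = 841/39
k=6  a_k=2  p_k/q_k = 2027/94
…
k=8  a_k=1  p_k/q_k = 8949/415
k=9  a_k=1  p_k/q_k = 15871/736
(x₁, y₁) = (15871, 736);  15871² − 465·736² = 1 ✓

15871 736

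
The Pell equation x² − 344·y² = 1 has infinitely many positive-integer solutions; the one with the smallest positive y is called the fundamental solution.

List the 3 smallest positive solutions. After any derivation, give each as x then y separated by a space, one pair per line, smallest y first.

10405 561
216528049 11674410
4505948689285 242944471539

d=344: √d = [18; 1,1,4,1,3,1,4,1,1,36] (ℓ=10, even), read p_9/q_9
a_0=18:  p_0=18·1+0=18,  q_0=18·0+1=1
a_1=1:  p_1=1·18+1=19,  q_1=1·1+0=1
…
a_8=1:  p_8=1·4711+983=5694,  q_8=1·254+53=307
a_9=1:  p_9=1·5694+4711=10405,  q_9=1·307+254=561
fundamental: x₁=10405, y₁=561  (since 108264025 − 344·314721 = 1)
(10405+561√344)^2 = 216528049 + 11674410√344
(10405+561√344)^3 = 4505948689285 + 242944471539√344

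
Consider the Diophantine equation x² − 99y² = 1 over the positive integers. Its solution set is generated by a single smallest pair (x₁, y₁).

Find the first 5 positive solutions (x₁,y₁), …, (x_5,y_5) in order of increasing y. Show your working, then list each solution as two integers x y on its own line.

10 1
199 20
3970 399
79201 7960
1580050 158801

[9; 1,18] for √99; ℓ=2 ⇒ convergent index 1
k=0  a_k=9  p_k/q_k = 9/1
k=1  a_k=1  p_k/q_k = 10/1
→ (10, 1).  Check: 10²=100, 99·1²=99, difference 1.
k=2:  x_2 = 10·10+99·1·1 = 199,  y_2 = 10·1+1·10 = 20
k=3:  x_3 = 10·199+99·1·20 = 3970,  y_3 = 10·20+1·199 = 399
k=4:  x_4 = 10·3970+99·1·399 = 79201,  y_4 = 10·399+1·3970 = 7960
k=5:  x_5 = 10·79201+99·1·7960 = 1580050,  y_5 = 10·7960+1·79201 = 158801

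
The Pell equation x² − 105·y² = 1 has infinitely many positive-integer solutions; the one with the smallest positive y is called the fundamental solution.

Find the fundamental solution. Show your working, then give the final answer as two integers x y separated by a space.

√105 = [10; 4,20, …], period ℓ=2 (even) → k=1
step 0: (10, 1)  from 10·(1,0) + (0,1)
step 1: (41, 4)  from 4·(10,1) + (1,0)
→ (41, 4).  Check: 41²=1681, 105·4²=1680, difference 1.

41 4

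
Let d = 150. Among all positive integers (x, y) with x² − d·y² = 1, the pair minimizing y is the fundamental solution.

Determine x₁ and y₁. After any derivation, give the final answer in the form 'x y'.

d=150: √d = [12; 4,24] (ℓ=2, even), read p_1/q_1
k=0  a_k=12  p_k/q_k = 12/1
k=1  a_k=4  p_k/q_k = 49/4
(x₁, y₁) = (49, 4);  49² − 150·4² = 1 ✓

49 4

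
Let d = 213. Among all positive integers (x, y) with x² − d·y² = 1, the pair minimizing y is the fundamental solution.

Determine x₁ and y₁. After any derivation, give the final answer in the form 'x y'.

194399 13320

√213 = [14; 1,1,2,6,1,8,1,6,2,1,1,28, …], period ℓ=12 (even) → k=11
a_0=14:  p_0=14·1+0=14,  q_0=14·0+1=1
…
a_2=1:  p_2=1·15+14=29,  q_2=1·1+1=2
…
a_4=6:  p_4=6·73+29=467,  q_4=6·5+2=32
…
a_6=8:  p_6=8·540+467=4787,  q_6=8·37+32=328
a_7=1:  p_7=1·4787+540=5327,  q_7=1·328+37=365
…
a_10=1:  p_10=1·78825+36749=115574,  q_10=1·5401+2518=7919
a_11=1:  p_11=1·115574+78825=194399,  q_11=1·7919+5401=13320
(x₁, y₁) = (194399, 13320);  194399² − 213·13320² = 1 ✓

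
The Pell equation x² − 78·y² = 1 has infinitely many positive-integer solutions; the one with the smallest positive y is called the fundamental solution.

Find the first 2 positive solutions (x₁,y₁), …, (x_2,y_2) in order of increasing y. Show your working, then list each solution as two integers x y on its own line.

√78 → a₀=8, period (1,4,1,16); ℓ=4 even so k=3
i=0: a=8 ⇒ p=8, q=1
…
i=2: a=4 ⇒ p=44, q=5
i=3: a=1 ⇒ p=53, q=6
→ (53, 6).  Check: 53²=2809, 78·6²=2808, difference 1.
n=2: (53,6)∘(53,6) = (53·53+78·6·6, 53·6+6·53) = (5617,636)

53 6
5617 636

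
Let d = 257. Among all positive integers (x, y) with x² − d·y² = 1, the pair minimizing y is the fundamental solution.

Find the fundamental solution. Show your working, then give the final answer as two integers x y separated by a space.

513 32

d=257: √d = [16; 32] (ℓ=1, odd), read p_1/q_1
step 0: (16, 1)  from 16·(1,0) + (0,1)
step 1: (513, 32)  from 32·(16,1) + (1,0)
→ (513, 32).  Check: 513²=263169, 257·32²=263168, difference 1.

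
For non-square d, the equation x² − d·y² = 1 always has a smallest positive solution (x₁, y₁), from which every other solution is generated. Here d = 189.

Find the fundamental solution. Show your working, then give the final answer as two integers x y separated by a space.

d=189: √d = [13; 1,2,1,26] (ℓ=4, even), read p_3/q_3
step 0: (13, 1)  from 13·(1,0) + (0,1)
…
step 2: (41, 3)  from 2·(14,1) + (13,1)
step 3: (55, 4)  from 1·(41,3) + (14,1)
fundamental: x₁=55, y₁=4  (since 3025 − 189·16 = 1)

55 4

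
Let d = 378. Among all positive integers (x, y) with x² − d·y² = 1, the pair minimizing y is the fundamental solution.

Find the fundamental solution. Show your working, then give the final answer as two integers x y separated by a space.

d=378: √d = [19; 2,3,1,4,1,3,2,38] (ℓ=8, even), read p_7/q_7
k=0  a_k=19  p_k/q_k = 19/1
…
k=3  a_k=1  p_k/q_k = 175/9
…
k=5  a_k=1  p_k/q_k = 1011/52
k=6  a_k=3  p_k/q_k = 3869/199
k=7  a_k=2  p_k/q_k = 8749/450
fundamental: x₁=8749, y₁=450  (since 76545001 − 378·202500 = 1)

8749 450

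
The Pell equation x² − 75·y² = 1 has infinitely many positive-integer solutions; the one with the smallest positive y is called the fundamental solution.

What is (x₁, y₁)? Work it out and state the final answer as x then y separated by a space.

26 3

d=75: √d = [8; 1,1,1,16] (ℓ=4, even), read p_3/q_3
k=0  a_k=8  p_k/q_k = 8/1
…
k=2  a_k=1  p_k/q_k = 17/2
k=3  a_k=1  p_k/q_k = 26/3
(x₁, y₁) = (26, 3);  26² − 75·3² = 1 ✓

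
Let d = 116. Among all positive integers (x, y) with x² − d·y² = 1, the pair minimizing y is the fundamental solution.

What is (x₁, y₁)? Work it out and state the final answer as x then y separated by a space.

9801 910

[10; 1,3,2,1,4,1,2,3,1,20] for √116; ℓ=10 ⇒ convergent index 9
a_0=10:  p_0=10·1+0=10,  q_0=10·0+1=1
a_1=1:  p_1=1·10+1=11,  q_1=1·1+0=1
a_2=3:  p_2=3·11+10=43,  q_2=3·1+1=4
a_3=2:  p_3=2·43+11=97,  q_3=2·4+1=9
a_4=1:  p_4=1·97+43=140,  q_4=1·9+4=13
…
a_6=1:  p_6=1·657+140=797,  q_6=1·61+13=74
…
a_8=3:  p_8=3·2251+797=7550,  q_8=3·209+74=701
a_9=1:  p_9=1·7550+2251=9801,  q_9=1·701+209=910
(x₁, y₁) = (9801, 910);  9801² − 116·910² = 1 ✓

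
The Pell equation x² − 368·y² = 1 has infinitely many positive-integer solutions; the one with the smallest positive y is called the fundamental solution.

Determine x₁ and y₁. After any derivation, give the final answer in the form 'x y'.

1151 60

[19; 5,2,5,38] for √368; ℓ=4 ⇒ convergent index 3
k=0  a_k=19  p_k/q_k = 19/1
…
k=2  a_k=2  p_k/q_k = 211/11
k=3  a_k=5  p_k/q_k = 1151/60
fundamental: x₁=1151, y₁=60  (since 1324801 − 368·3600 = 1)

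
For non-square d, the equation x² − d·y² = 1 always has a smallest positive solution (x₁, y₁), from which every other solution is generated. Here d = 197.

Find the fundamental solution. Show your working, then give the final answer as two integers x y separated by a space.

d=197: √d = [14; 28] (ℓ=1, odd), read p_1/q_1
a_0=14:  p_0=14·1+0=14,  q_0=14·0+1=1
a_1=28:  p_1=28·14+1=393,  q_1=28·1+0=28
fundamental: x₁=393, y₁=28  (since 154449 − 197·784 = 1)

393 28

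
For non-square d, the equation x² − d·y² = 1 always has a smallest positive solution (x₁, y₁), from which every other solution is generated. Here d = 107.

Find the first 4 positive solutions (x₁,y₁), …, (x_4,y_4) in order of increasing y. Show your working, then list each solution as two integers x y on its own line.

d=107: √d = [10; 2,1,9,1,2,20] (ℓ=6, even), read p_5/q_5
a_0=10:  p_0=10·1+0=10,  q_0=10·0+1=1
…
a_3=9:  p_3=9·31+21=300,  q_3=9·3+2=29
a_4=1:  p_4=1·300+31=331,  q_4=1·29+3=32
a_5=2:  p_5=2·331+300=962,  q_5=2·32+29=93
fundamental: x₁=962, y₁=93  (since 925444 − 107·8649 = 1)
k=2:  x_2 = 962·962+107·93·93 = 1850887,  y_2 = 962·93+93·962 = 178932
k=3:  x_3 = 962·1850887+107·93·178932 = 3561105626,  y_3 = 962·178932+93·1850887 = 344265075
k=4:  x_4 = 962·3561105626+107·93·344265075 = 6851565373537,  y_4 = 962·344265075+93·3561105626 = 662365825368

962 93
1850887 178932
3561105626 344265075
6851565373537 662365825368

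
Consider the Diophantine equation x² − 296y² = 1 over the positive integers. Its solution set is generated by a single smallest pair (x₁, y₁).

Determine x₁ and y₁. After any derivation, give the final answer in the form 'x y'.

d=296: √d = [17; 4,1,7,1,4,34] (ℓ=6, even), read p_5/q_5
i=0: a=17 ⇒ p=17, q=1
…
i=3: a=7 ⇒ p=671, q=39
i=4: a=1 ⇒ p=757, q=44
i=5: a=4 ⇒ p=3699, q=215
→ (3699, 215).  Check: 3699²=13682601, 296·215²=13682600, difference 1.

3699 215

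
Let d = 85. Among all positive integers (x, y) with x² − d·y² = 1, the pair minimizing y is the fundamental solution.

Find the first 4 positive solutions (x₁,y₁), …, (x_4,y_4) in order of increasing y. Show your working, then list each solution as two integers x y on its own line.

285769 30996
163327842721 17715391848
93348068572789129 10125019625991228
53351968415791425367681 5786833466982059076816

[9; 4,1,1,4,18] for √85; ℓ=5 ⇒ convergent index 9
i=0: a=9 ⇒ p=9, q=1
i=1: a=4 ⇒ p=37, q=4
…
i=6: a=4 ⇒ p=27926, q=3029
i=7: a=1 ⇒ p=34813, q=3776
i=8: a=1 ⇒ p=62739, q=6805
i=9: a=4 ⇒ p=285769, q=30996
→ (285769, 30996).  Check: 285769²=81663921361, 85·30996²=81663921360, difference 1.
k=2:  x_2 = 285769·285769+85·30996·30996 = 163327842721,  y_2 = 285769·30996+30996·285769 = 17715391848
k=3:  x_3 = 285769·163327842721+85·30996·17715391848 = 93348068572789129,  y_3 = 285769·17715391848+30996·163327842721 = 10125019625991228
k=4:  x_4 = 285769·93348068572789129+85·30996·10125019625991228 = 53351968415791425367681,  y_4 = 285769·10125019625991228+30996·93348068572789129 = 5786833466982059076816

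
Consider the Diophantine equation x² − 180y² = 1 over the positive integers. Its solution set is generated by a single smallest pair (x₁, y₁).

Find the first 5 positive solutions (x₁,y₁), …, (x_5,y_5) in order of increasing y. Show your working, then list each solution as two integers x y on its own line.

[13; 2,2,2,26] for √180; ℓ=4 ⇒ convergent index 3
step 0: (13, 1)  from 13·(1,0) + (0,1)
step 1: (27, 2)  from 2·(13,1) + (1,0)
step 2: (67, 5)  from 2·(27,2) + (13,1)
step 3: (161, 12)  from 2·(67,5) + (27,2)
fundamental: x₁=161, y₁=12  (since 25921 − 180·144 = 1)
k=2:  x_2 = 161·161+180·12·12 = 51841,  y_2 = 161·12+12·161 = 3864
k=3:  x_3 = 161·51841+180·12·3864 = 16692641,  y_3 = 161·3864+12·51841 = 1244196
k=4:  x_4 = 161·16692641+180·12·1244196 = 5374978561,  y_4 = 161·1244196+12·16692641 = 400627248
k=5:  x_5 = 161·5374978561+180·12·400627248 = 1730726404001,  y_5 = 161·400627248+12·5374978561 = 129000729660

161 12
51841 3864
16692641 1244196
5374978561 400627248
1730726404001 129000729660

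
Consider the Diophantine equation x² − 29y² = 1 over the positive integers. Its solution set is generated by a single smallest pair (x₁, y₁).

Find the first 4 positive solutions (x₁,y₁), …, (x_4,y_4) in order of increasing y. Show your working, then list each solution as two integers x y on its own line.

9801 1820
192119201 35675640
3765920568201 699313893460
73819574785756801 13707950903927280

√29 = [5; 2,1,1,2,10, …], period ℓ=5 (odd) → k=9
a_0=5:  p_0=5·1+0=5,  q_0=5·0+1=1
a_1=2:  p_1=2·5+1=11,  q_1=2·1+0=2
a_2=1:  p_2=1·11+5=16,  q_2=1·2+1=3
a_3=1:  p_3=1·16+11=27,  q_3=1·3+2=5
a_4=2:  p_4=2·27+16=70,  q_4=2·5+3=13
a_5=10:  p_5=10·70+27=727,  q_5=10·13+5=135
a_6=2:  p_6=2·727+70=1524,  q_6=2·135+13=283
a_7=1:  p_7=1·1524+727=2251,  q_7=1·283+135=418
a_8=1:  p_8=1·2251+1524=3775,  q_8=1·418+283=701
a_9=2:  p_9=2·3775+2251=9801,  q_9=2·701+418=1820
→ (9801, 1820).  Check: 9801²=96059601, 29·1820²=96059600, difference 1.
(x_2, y_2) = (9801·9801 + 29·1820·1820, 9801·1820 + 1820·9801) = (192119201, 35675640)
(x_3, y_3) = (9801·192119201 + 29·1820·35675640, 9801·35675640 + 1820·192119201) = (3765920568201, 699313893460)
(x_4, y_4) = (9801·3765920568201 + 29·1820·699313893460, 9801·699313893460 + 1820·3765920568201) = (73819574785756801, 13707950903927280)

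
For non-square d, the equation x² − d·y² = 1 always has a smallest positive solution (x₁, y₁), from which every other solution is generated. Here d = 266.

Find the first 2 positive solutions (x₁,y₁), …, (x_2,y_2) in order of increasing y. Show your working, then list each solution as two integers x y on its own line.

685 42
938449 57540

√266 = [16; 3,4,3,32, …], period ℓ=4 (even) → k=3
a_0=16:  p_0=16·1+0=16,  q_0=16·0+1=1
a_1=3:  p_1=3·16+1=49,  q_1=3·1+0=3
a_2=4:  p_2=4·49+16=212,  q_2=4·3+1=13
a_3=3:  p_3=3·212+49=685,  q_3=3·13+3=42
(x₁, y₁) = (685, 42);  685² − 266·42² = 1 ✓
k=2:  x_2 = 685·685+266·42·42 = 938449,  y_2 = 685·42+42·685 = 57540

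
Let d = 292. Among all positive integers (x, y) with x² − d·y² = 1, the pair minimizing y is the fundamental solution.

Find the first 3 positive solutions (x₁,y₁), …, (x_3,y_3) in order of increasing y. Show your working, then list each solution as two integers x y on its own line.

√292 → a₀=17, period (11,2,1,3,8,3,1,2,11,34); ℓ=10 even so k=9
i=0: a=17 ⇒ p=17, q=1
i=1: a=11 ⇒ p=188, q=11
i=2: a=2 ⇒ p=393, q=23
i=3: a=1 ⇒ p=581, q=34
i=4: a=3 ⇒ p=2136, q=125
…
i=6: a=3 ⇒ p=55143, q=3227
i=7: a=1 ⇒ p=72812, q=4261
i=8: a=2 ⇒ p=200767, q=11749
i=9: a=11 ⇒ p=2281249, q=133500
→ (2281249, 133500).  Check: 2281249²=5204097000001, 292·133500²=5204097000000, difference 1.
n=2: (2281249,133500)∘(2281249,133500) = (2281249·2281249+292·133500·133500, 2281249·133500+133500·2281249) = (10408194000001,609093483000)
n=3: (10408194000001,609093483000)∘(2281249,133500) = (2281249·10408194000001+292·133500·609093483000, 2281249·609093483000+133500·10408194000001) = (47487364308614281249,2778987798000400500)

2281249 133500
10408194000001 609093483000
47487364308614281249 2778987798000400500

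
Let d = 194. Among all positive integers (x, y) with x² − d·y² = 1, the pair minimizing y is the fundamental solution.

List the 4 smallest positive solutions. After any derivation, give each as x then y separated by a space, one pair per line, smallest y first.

195 14
76049 5460
29658915 2129386
11566900801 830455080

[13; 1,12,1,26] for √194; ℓ=4 ⇒ convergent index 3
i=0: a=13 ⇒ p=13, q=1
i=1: a=1 ⇒ p=14, q=1
i=2: a=12 ⇒ p=181, q=13
i=3: a=1 ⇒ p=195, q=14
(x₁, y₁) = (195, 14);  195² − 194·14² = 1 ✓
k=2:  x_2 = 195·195+194·14·14 = 76049,  y_2 = 195·14+14·195 = 5460
k=3:  x_3 = 195·76049+194·14·5460 = 29658915,  y_3 = 195·5460+14·76049 = 2129386
k=4:  x_4 = 195·29658915+194·14·2129386 = 11566900801,  y_4 = 195·2129386+14·29658915 = 830455080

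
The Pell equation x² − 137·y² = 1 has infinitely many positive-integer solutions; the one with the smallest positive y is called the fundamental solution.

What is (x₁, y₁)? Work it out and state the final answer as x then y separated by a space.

[11; 1,2,2,1,1,2,2,1,22] for √137; ℓ=9 ⇒ convergent index 17
step 0: (11, 1)  from 11·(1,0) + (0,1)
step 1: (12, 1)  from 1·(11,1) + (1,0)
…
step 3: (82, 7)  from 2·(35,3) + (12,1)
…
step 6: (515, 44)  from 2·(199,17) + (117,10)
step 7: (1229, 105)  from 2·(515,44) + (199,17)
step 8: (1744, 149)  from 1·(1229,105) + (515,44)
…
step 10: (41341, 3532)  from 1·(39597,3383) + (1744,149)
step 11: (122279, 10447)  from 2·(41341,3532) + (39597,3383)
…
step 13: (408178, 34873)  from 1·(285899,24426) + (122279,10447)
…
step 15: (1796332, 153471)  from 2·(694077,59299) + (408178,34873)
step 16: (4286741, 366241)  from 2·(1796332,153471) + (694077,59299)
step 17: (6083073, 519712)  from 1·(4286741,366241) + (1796332,153471)
fundamental: x₁=6083073, y₁=519712  (since 37003777123329 − 137·270100562944 = 1)

6083073 519712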